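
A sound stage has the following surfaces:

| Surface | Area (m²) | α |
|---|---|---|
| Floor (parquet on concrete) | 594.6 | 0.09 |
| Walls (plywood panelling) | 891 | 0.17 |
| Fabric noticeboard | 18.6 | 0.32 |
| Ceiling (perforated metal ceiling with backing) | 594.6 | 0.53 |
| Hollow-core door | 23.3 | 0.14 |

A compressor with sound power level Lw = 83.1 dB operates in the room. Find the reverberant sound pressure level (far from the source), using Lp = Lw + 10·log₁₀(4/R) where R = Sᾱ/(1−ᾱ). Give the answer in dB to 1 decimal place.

A = 529.336 sabins; S = 2122.1 m².
ᾱ = 529.336/2122.1 = 0.2494; R = Sᾱ/(1−ᾱ) = 529.336/(1−0.2494) = 705.217 m².
Lp = Lw + 10 log₁₀(4/R) = 83.1 -22.46 = 60.6 dB.

60.6 dB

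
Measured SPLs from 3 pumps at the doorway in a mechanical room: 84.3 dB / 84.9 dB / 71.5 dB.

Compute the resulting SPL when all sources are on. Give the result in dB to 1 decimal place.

Sum in the linear (power) domain: Σ 10^(Lᵢ/10) = 10^(84.3/10) + 10^(84.9/10) + 10^(71.5/10) = 5.923e+08.
Back to dB: 10·log₁₀ Σ = 87.7 dB.

87.7 dB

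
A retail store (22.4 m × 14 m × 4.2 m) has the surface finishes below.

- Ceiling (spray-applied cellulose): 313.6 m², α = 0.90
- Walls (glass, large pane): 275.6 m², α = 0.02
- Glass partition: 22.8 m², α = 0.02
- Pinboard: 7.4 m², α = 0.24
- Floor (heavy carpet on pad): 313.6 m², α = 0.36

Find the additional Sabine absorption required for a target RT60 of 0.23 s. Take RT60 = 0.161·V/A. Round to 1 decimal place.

Equivalent absorption area: A₁ = 313.6×0.90 + 275.6×0.02 + 22.8×0.02 + 7.4×0.24 + 313.6×0.36 = 402.880 m².
For T = 0.23 s, need A₂ = 0.161·V/T = 0.161·1317.12/0.23 = 921.984 sabins.
Shortfall: 921.984 − 402.880 = 519.1 sabins.

519.1 sabins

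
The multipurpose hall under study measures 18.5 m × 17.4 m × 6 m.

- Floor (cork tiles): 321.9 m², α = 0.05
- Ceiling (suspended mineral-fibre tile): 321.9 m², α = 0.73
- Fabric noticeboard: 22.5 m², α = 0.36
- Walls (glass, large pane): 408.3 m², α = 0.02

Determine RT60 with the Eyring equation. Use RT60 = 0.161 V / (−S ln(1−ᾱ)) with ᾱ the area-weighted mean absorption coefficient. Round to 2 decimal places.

1.01 s

S = Σ Sᵢ = 1074.6 m².
Absorption A = 321.9·0.05 + 321.9·0.73 + 22.5·0.36 + 408.3·0.02 = 267.348 sabins.
Mean coefficient ᾱ = A/S = 0.2488.
−S·ln(1−ᾱ) = −1074.6 × ln(1 − 0.2488) = 307.425.
V = 18.5 × 17.4 × 6 = 1931.4 m³.
T = 0.161·V/[−S·ln(1−ᾱ)] = 0.161·1931.4/307.425 = 1.01 s.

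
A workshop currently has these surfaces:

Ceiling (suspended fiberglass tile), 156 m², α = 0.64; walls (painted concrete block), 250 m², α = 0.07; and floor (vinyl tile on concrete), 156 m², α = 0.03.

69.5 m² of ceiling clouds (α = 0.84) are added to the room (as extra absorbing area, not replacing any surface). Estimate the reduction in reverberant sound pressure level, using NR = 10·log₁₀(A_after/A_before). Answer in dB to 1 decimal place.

A_before = Σ Sᵢαᵢ = 156·0.64 + 250·0.07 + 156·0.03 = 122.020 sabins.
Added absorption = 69.5 × 0.84 = 58.380 sabins.
New total A_after = 180.400 sabins.
Reduction = 10 log₁₀(A_after/A_before) = 10 log₁₀(1.4784) = 1.7 dB.

1.7 dB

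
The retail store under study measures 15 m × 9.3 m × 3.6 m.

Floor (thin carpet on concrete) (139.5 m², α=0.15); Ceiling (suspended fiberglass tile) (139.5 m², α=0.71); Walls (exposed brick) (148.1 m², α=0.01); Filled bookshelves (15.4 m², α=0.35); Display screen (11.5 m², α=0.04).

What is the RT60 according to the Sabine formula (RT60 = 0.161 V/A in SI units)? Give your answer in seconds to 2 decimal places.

0.64 s

Equivalent absorption area: A = 139.5*0.15 + 139.5*0.71 + 148.1*0.01 + 15.4*0.35 + 11.5*0.04 = 127.301 m².
Volume V = 15 × 9.3 × 3.6 = 502.2 m³.
RT60 = 0.161 · V / A = 0.161 × 502.2 / 127.301 = 0.64 s.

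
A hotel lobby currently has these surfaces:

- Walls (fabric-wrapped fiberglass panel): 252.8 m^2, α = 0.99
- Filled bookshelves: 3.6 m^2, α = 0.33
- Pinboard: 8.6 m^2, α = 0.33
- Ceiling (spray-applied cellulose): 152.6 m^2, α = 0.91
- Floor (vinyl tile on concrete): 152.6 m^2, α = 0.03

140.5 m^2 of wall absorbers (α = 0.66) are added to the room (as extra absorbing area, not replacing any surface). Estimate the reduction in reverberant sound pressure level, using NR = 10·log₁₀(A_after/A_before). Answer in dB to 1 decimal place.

0.9 dB

Summing Sᵢαᵢ: 250.272 + 1.188 + 2.838 + 138.866 + 4.578 → A_before = 397.742 sabins.
Treatment contributes 140.5·0.66 = 92.730 sabins.
A_after = 397.742 + 92.730 = 490.472 sabins.
NR = 10·log₁₀(490.472/397.742) = 0.9 dB.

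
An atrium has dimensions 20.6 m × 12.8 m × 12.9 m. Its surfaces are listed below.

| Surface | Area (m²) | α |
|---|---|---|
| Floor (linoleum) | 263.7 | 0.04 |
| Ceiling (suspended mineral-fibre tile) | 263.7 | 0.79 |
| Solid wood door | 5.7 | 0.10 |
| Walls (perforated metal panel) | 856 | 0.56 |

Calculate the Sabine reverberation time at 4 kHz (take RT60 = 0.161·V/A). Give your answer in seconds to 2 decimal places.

Summing Sᵢαᵢ: 10.548 + 208.323 + 0.570 + 479.360 → A = 698.801 sabins.
Room volume: 3401.472 m³.
RT60 = 0.161 · V / A = 0.161 × 3401.472 / 698.801 = 0.78 s.

0.78 seconds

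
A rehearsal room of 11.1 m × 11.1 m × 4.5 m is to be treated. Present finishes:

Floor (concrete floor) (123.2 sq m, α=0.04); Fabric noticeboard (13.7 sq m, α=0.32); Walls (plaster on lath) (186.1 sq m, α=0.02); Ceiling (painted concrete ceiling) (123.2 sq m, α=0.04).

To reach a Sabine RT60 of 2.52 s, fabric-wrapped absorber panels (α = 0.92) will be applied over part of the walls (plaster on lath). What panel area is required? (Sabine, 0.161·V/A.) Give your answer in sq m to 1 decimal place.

A₁ = Σ Sᵢαᵢ = 123.2*0.04 + 13.7*0.32 + 186.1*0.02 + 123.2*0.04 = 17.962 sabins.
Required A₂ = 0.161·554.445/2.52 = 35.423 sabins.
ΔA needed = 35.423 − 17.962 = 17.461 sabins.
Net gain per sq m: Δα = 0.92 − 0.02 = 0.90.
Panel area = 17.461 / 0.90 = 19.4 sq m.

19.4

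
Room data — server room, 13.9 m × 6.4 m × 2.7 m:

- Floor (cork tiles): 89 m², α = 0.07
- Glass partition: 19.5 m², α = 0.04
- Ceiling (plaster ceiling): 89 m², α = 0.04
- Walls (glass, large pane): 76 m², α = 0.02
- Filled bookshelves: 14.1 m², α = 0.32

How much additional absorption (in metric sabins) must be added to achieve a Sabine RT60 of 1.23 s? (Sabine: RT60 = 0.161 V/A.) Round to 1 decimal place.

14.8 sabins

Summing Sᵢαᵢ: 6.230 + 0.780 + 3.560 + 1.520 + 4.512 → A₁ = 16.602 sabins.
V = 240.192 m³. Required absorption A₂ = 0.161 × 240.192 / 1.23 = 31.440 sabins.
Additional absorption ΔA = 31.440 − 16.602 = 14.8 sabins.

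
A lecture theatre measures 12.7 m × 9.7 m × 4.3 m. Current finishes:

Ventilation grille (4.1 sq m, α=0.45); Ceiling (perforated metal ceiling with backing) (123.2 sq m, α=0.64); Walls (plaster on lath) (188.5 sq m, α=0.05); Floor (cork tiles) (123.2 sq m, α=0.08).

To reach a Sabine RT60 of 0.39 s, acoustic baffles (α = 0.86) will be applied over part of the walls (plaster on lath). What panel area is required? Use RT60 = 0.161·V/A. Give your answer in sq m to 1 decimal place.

Summing Sᵢαᵢ: 1.845 + 78.848 + 9.425 + 9.856 → A₁ = 99.974 sabins.
V = 529.717 m³. Target absorption A₂ = 0.161 × 529.717 / 0.39 = 218.678 sabins.
Absorption to add: 218.678 − 99.974 = 118.704 sabins.
Each sq m of panel replacing the walls (plaster on lath) adds (0.86 − 0.05) = 0.81 sabins.
Panel area = 118.704 / 0.81 = 146.5 sq m.

146.5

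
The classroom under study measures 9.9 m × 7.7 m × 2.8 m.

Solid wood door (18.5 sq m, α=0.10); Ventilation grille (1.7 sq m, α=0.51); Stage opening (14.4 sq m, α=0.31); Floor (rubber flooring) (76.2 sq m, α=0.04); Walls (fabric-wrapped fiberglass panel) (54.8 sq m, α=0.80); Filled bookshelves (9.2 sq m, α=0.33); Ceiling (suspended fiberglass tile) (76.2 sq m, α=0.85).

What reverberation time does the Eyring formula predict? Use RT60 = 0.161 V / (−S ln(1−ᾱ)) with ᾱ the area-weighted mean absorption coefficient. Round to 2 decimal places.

S = Σ Sᵢ = 251.0 sq m.
Absorption A = 18.5·0.10 + 1.7·0.51 + 14.4·0.31 + 76.2·0.04 + 54.8·0.80 + 9.2·0.33 + 76.2·0.85 = 121.875 sabins.
Mean coefficient ᾱ = A/S = 0.4856.
−S·ln(1−ᾱ) = −251.0 × ln(1 − 0.4856) = 166.853.
V = 9.9 × 7.7 × 2.8 = 213.444 m³.
T = 0.161·V/[−S·ln(1−ᾱ)] = 0.161·213.444/166.853 = 0.21 s.

0.21 s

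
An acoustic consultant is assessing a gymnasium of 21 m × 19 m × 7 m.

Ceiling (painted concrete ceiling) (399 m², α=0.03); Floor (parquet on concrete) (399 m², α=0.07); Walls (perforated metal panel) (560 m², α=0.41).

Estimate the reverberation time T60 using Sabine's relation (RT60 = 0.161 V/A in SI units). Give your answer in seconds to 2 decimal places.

1.67 seconds

Summing Sᵢαᵢ: 11.970 + 27.930 + 229.600 → A = 269.500 sabins.
Volume V = 21 × 19 × 7 = 2793 m³.
RT60 = 0.161 · V / A = 0.161 × 2793 / 269.500 = 1.67 s.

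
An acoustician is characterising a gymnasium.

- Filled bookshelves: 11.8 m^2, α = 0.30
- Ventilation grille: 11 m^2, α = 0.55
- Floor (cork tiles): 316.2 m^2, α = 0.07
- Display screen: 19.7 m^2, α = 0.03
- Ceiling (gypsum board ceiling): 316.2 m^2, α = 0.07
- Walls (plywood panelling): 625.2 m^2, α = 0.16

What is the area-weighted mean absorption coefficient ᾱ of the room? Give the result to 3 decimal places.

0.119

Total surface area S = 1300.1 m^2.
Weighted sum Σ Sα = 154.481.
ᾱ = 154.481 / 1300.1 = 0.119.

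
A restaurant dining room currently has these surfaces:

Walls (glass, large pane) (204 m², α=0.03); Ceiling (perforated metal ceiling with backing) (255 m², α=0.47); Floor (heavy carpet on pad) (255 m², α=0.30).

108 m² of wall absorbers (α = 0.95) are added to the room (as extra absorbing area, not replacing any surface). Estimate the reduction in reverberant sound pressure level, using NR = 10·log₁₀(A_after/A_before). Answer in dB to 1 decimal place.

1.8 dB

Equivalent absorption area: A_before = 204*0.03 + 255*0.47 + 255*0.30 = 202.470 m².
Added absorption = 108 × 0.95 = 102.600 sabins.
A_after = 202.470 + 102.600 = 305.070 sabins.
NR = 10·log₁₀(305.070/202.470) = 1.8 dB.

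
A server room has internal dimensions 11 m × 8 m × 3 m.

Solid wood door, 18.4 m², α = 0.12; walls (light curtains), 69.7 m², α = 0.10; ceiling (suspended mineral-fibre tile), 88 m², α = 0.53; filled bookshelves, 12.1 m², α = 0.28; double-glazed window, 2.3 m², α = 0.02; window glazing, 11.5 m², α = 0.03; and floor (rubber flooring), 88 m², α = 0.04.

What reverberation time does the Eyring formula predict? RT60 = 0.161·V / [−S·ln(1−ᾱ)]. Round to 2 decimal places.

0.60 s

Total surface area S = 18.4 + 69.7 + 88 + 12.1 + 2.3 + 11.5 + 88 = 290.0 m².
Absorption A = 18.4×0.12 + 69.7×0.10 + 88×0.53 + 12.1×0.28 + 2.3×0.02 + 11.5×0.03 + 88×0.04 = 63.117 sabins.
ᾱ = 63.117 / 290.0 = 0.2176.
−S·ln(1−ᾱ) = −290.0 × ln(1 − 0.2176) = 71.163.
V = 11 × 8 × 3 = 264 m³.
T = 0.161·V/[−S·ln(1−ᾱ)] = 0.161·264/71.163 = 0.60 s.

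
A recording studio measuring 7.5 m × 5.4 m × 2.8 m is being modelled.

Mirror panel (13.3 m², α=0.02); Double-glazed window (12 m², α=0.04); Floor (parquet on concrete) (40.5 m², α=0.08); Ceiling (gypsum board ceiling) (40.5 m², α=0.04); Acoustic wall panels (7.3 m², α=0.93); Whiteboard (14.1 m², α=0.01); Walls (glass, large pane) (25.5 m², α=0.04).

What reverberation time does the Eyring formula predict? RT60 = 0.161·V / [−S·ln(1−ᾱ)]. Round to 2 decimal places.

1.29 s

S = Σ Sᵢ = 153.2 m².
Σ(Sᵢαᵢ) = 13.3·0.02 + 12·0.04 + 40.5·0.08 + 40.5·0.04 + 7.3·0.93 + 14.1·0.01 + 25.5·0.04 = 13.556.
Mean coefficient ᾱ = A/S = 0.0885.
−S·ln(1−ᾱ) = −153.2 × ln(1 − 0.0885) = 14.196.
V = 7.5 × 5.4 × 2.8 = 113.4 m³.
T = 0.161·V/[−S·ln(1−ᾱ)] = 0.161·113.4/14.196 = 1.29 s.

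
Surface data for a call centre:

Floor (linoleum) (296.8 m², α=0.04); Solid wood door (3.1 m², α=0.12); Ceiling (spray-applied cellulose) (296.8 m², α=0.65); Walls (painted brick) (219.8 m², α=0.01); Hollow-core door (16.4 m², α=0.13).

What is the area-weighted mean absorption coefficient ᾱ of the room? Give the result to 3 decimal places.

Total surface area S = 832.9 m².
Σ(Sᵢαᵢ) = 296.8×0.04 + 3.1×0.12 + 296.8×0.65 + 219.8×0.01 + 16.4×0.13 = 209.494.
ᾱ = 209.494 / 832.9 = 0.252.

0.252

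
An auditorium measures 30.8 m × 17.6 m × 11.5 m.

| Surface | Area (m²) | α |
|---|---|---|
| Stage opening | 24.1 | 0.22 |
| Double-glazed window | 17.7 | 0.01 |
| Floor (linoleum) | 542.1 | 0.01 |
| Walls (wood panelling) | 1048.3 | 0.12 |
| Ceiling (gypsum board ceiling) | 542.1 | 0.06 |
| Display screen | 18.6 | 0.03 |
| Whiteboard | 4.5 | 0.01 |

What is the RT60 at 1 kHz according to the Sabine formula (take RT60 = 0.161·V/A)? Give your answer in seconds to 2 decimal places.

5.91 sec

Total absorption A = 24.1·0.22 + 17.7·0.01 + 542.1·0.01 + 1048.3·0.12 + 542.1·0.06 + 18.6·0.03 + 4.5·0.01
  = 5.302 + 0.177 + 5.421 + 125.796 + 32.526 + 0.558 + 0.045 = 169.825 m² sabins.
Room volume: 6233.92 m³.
RT60 = 0.161 · V / A = 0.161 × 6233.92 / 169.825 = 5.91 s.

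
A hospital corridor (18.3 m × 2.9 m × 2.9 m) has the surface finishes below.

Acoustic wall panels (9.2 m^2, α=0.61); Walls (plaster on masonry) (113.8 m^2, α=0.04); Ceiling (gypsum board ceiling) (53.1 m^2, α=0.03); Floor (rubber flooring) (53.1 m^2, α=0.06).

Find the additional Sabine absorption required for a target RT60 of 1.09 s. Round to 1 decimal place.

7.8 sabins

A₁ = Σ Sᵢαᵢ = 9.2*0.61 + 113.8*0.04 + 53.1*0.03 + 53.1*0.06 = 14.943 sabins.
V = 153.903 m³. Required absorption A₂ = 0.161 × 153.903 / 1.09 = 22.732 sabins.
ΔA = A₂ − A₁ = 22.732 − 14.943 = 7.8 sabins.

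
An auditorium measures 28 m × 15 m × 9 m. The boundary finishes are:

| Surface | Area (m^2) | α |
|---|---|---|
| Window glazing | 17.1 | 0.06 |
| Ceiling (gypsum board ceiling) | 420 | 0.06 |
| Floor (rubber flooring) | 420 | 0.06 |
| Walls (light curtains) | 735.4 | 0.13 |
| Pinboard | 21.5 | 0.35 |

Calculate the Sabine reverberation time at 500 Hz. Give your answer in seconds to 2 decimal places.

A = Σ Sᵢαᵢ = 17.1·0.06 + 420·0.06 + 420·0.06 + 735.4·0.13 + 21.5·0.35 = 154.553 sabins.
Room volume: 3780 m³.
RT60 = 0.161 · V / A = 0.161 × 3780 / 154.553 = 3.94 s.

3.94 sec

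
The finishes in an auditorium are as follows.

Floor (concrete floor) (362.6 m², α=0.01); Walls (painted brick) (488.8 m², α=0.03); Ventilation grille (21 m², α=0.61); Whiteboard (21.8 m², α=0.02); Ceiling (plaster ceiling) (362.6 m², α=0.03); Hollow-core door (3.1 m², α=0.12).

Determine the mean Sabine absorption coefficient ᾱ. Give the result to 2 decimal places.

0.03

S = Σ Sᵢ = 362.6 + 488.8 + 21 + 21.8 + 362.6 + 3.1 = 1259.9 m².
Weighted sum Σ Sα = 42.786.
ᾱ = A/S = 0.03.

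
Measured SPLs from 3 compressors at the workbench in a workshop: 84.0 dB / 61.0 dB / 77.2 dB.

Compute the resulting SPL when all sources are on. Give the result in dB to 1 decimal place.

Converting to relative power and adding: 10^(84.0/10) + 10^(61.0/10) + 10^(77.2/10) = 3.049e+08.
Combined level = 10 log₁₀(3.049e+08) = 84.8 dB.

84.8 dB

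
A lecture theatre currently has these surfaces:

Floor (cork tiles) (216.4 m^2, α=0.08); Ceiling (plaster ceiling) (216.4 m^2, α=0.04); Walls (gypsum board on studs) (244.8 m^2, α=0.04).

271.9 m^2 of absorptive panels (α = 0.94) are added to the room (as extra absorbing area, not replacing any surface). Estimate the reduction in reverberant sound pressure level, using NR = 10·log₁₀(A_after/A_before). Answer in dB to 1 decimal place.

Equivalent absorption area: A_before = 216.4·0.08 + 216.4·0.04 + 244.8·0.04 = 35.760 m^2.
Treatment contributes 271.9·0.94 = 255.586 sabins.
A_after = 35.760 + 255.586 = 291.346 sabins.
NR = 10·log₁₀(291.346/35.760) = 9.1 dB.

9.1 dB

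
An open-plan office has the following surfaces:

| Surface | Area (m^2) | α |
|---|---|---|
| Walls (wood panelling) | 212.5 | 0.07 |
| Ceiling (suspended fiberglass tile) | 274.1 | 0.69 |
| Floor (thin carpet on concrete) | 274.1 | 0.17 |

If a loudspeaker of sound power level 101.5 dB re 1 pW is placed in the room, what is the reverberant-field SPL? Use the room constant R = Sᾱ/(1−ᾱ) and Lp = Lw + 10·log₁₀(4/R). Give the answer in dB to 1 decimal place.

81.8 dB

Σ(Sᵢαᵢ) = 212.5×0.07 + 274.1×0.69 + 274.1×0.17 = 250.601; total area S = 760.7 m^2.
ᾱ = 250.601/760.7 = 0.3294; R = Sᾱ/(1−ᾱ) = 250.601/(1−0.3294) = 373.697 m^2.
Lp = Lw + 10 log₁₀(4/R) = 101.5 -19.70 = 81.8 dB.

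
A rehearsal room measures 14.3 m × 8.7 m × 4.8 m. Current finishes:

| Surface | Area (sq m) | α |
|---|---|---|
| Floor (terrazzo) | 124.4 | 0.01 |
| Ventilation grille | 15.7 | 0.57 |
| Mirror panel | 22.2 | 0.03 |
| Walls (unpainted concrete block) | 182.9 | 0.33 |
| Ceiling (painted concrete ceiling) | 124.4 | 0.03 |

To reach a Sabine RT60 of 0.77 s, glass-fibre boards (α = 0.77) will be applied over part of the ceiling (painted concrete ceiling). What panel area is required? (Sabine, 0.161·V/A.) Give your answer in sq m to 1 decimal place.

67.5

Total absorption A₁ = 124.4*0.01 + 15.7*0.57 + 22.2*0.03 + 182.9*0.33 + 124.4*0.03
  = 1.244 + 8.949 + 0.666 + 60.357 + 3.732 = 74.948 sq m sabins.
V = 597.168 m³. Target absorption A₂ = 0.161 × 597.168 / 0.77 = 124.862 sabins.
Absorption to add: 124.862 − 74.948 = 49.914 sabins.
Net gain per sq m: Δα = 0.77 − 0.03 = 0.74.
Panel area = 49.914 / 0.74 = 67.5 sq m.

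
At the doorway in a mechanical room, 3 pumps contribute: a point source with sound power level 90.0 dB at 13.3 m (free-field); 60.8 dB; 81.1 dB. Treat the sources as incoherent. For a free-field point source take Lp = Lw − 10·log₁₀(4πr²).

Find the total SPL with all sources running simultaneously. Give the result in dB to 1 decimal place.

Source at 13.3 m: Lp = 90.0 − 10·log₁₀(4π·13.3²) = 90.0 − 10·log₁₀(2222.865) = 56.5 dB.
Sum in the linear (power) domain: Σ 10^(Lᵢ/10) = 10^(56.5/10) + 10^(60.8/10) + 10^(81.1/10) = 1.305e+08.
Combined level = 10 log₁₀(1.305e+08) = 81.2 dB.

81.2 dB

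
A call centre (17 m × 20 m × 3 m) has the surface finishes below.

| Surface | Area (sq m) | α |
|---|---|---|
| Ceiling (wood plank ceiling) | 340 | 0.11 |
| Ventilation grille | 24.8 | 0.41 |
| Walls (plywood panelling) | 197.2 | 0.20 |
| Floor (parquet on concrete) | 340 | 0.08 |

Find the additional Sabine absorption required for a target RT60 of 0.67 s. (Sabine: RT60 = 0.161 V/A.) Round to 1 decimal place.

A₁ = Σ Sᵢαᵢ = 340·0.11 + 24.8·0.41 + 197.2·0.20 + 340·0.08 = 114.208 sabins.
Target A₂ = 0.161·1020/0.67 = 245.104 sabins (V = 1020 m³).
Additional absorption ΔA = 245.104 − 114.208 = 130.9 sabins.

130.9 sabins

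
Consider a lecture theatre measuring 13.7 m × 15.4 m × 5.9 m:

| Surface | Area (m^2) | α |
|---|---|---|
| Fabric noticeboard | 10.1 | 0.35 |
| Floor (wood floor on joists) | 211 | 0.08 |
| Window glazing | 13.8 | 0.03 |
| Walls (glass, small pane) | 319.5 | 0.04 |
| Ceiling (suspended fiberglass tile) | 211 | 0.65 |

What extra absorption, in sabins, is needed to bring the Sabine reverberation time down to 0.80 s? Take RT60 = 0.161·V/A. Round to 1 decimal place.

79.8 sabins

Total absorption A₁ = 10.1*0.35 + 211*0.08 + 13.8*0.03 + 319.5*0.04 + 211*0.65
  = 3.535 + 16.880 + 0.414 + 12.780 + 137.150 = 170.759 m^2 sabins.
Target A₂ = 0.161·1244.782/0.80 = 250.512 sabins (V = 1244.782 m³).
Additional absorption ΔA = 250.512 − 170.759 = 79.8 sabins.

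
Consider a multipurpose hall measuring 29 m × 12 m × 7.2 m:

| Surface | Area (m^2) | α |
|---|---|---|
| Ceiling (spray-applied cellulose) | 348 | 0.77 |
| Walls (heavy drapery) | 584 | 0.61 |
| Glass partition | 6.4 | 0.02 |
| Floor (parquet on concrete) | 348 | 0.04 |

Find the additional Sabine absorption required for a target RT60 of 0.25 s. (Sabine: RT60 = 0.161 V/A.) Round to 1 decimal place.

Total absorption A₁ = 348·0.77 + 584·0.61 + 6.4·0.02 + 348·0.04
  = 267.960 + 356.240 + 0.128 + 13.920 = 638.248 m^2 sabins.
Target A₂ = 0.161·2505.6/0.25 = 1613.606 sabins (V = 2505.6 m³).
Additional absorption ΔA = 1613.606 − 638.248 = 975.4 sabins.

975.4 sabins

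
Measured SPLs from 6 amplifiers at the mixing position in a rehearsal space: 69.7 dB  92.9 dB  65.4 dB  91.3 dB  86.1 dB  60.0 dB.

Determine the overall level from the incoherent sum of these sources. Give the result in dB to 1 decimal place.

Sum in the linear (power) domain: Σ 10^(Lᵢ/10) = 10^(69.7/10) + 10^(92.9/10) + 10^(65.4/10) + 10^(91.3/10) + 10^(86.1/10) + 10^(60.0/10) = 3.72e+09.
Combined level = 10 log₁₀(3.72e+09) = 95.7 dB.

95.7 dB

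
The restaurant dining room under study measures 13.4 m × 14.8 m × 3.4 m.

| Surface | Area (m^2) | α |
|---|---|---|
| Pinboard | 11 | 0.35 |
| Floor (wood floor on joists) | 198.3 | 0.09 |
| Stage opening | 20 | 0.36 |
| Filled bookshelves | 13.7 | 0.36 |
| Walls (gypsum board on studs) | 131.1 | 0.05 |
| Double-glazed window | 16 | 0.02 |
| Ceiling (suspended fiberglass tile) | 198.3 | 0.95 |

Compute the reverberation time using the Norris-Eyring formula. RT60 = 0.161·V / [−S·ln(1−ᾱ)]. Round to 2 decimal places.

0.37 s

Total surface area S = 11 + 198.3 + 20 + 13.7 + 131.1 + 16 + 198.3 = 588.4 m^2.
Absorption A = 11×0.35 + 198.3×0.09 + 20×0.36 + 13.7×0.36 + 131.1×0.05 + 16×0.02 + 198.3×0.95 = 229.089 sabins.
ᾱ = 229.089 / 588.4 = 0.3893.
−S·ln(1−ᾱ) = −588.4 × ln(1 − 0.3893) = 290.169.
V = 13.4 × 14.8 × 3.4 = 674.288 m³.
RT60 = 0.161 × 674.288 / 290.169 = 0.37 s.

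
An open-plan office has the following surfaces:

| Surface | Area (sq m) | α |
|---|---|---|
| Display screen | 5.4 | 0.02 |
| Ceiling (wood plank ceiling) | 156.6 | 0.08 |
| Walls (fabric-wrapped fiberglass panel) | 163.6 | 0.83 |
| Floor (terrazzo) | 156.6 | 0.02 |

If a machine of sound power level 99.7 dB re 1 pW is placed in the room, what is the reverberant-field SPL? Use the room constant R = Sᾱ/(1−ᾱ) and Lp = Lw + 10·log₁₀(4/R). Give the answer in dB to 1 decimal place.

Σ(Sᵢαᵢ) = 5.4×0.02 + 156.6×0.08 + 163.6×0.83 + 156.6×0.02 = 151.556; total area S = 482.2 sq m.
ᾱ = 0.3143, so room constant R = A/(1−ᾱ) = 221.024 sq m.
Lp = 99.7 + 10·log₁₀(4/221.024) = 99.7 + (-17.42) = 82.3 dB.

82.3 dB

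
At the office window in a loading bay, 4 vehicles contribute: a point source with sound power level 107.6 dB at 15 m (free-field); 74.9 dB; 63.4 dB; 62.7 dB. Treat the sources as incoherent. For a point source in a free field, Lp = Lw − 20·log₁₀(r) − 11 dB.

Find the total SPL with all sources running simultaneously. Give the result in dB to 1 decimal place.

77.4 dB

Source at 15 m: Lp = 107.6 − 20·log₁₀(15) − 11 = 73.1 dB.
Σ 10^(Lᵢ/10) = 5.537e+07.
Back to dB: 10·log₁₀ Σ = 77.4 dB.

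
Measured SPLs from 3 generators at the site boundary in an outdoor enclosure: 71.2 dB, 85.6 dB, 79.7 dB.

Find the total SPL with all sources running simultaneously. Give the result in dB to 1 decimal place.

Converting to relative power and adding: 10^(71.2/10) + 10^(85.6/10) + 10^(79.7/10) = 4.696e+08.
Back to dB: 10·log₁₀ Σ = 86.7 dB.

86.7 dB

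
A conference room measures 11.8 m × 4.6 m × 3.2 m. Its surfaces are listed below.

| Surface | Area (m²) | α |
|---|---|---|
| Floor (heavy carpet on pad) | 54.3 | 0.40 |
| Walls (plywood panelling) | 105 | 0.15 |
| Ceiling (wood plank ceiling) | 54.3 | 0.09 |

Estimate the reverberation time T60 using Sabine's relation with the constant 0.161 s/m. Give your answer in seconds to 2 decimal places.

Equivalent absorption area: A = 54.3×0.40 + 105×0.15 + 54.3×0.09 = 42.357 m².
Volume V = 11.8 × 4.6 × 3.2 = 173.696 m³.
RT60 = 0.161 · V / A = 0.161 × 173.696 / 42.357 = 0.66 s.

0.66 s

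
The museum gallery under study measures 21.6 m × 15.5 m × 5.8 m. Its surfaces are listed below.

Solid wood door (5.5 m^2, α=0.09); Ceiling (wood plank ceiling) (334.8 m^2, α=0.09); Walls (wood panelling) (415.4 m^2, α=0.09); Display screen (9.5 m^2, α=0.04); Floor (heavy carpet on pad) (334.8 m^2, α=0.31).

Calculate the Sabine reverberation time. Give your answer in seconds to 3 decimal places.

Equivalent absorption area: A = 5.5×0.09 + 334.8×0.09 + 415.4×0.09 + 9.5×0.04 + 334.8×0.31 = 172.181 m^2.
Volume V = 21.6 × 15.5 × 5.8 = 1941.84 m³.
RT60 = 0.161 · V / A = 0.161 × 1941.84 / 172.181 = 1.816 s.

1.816 s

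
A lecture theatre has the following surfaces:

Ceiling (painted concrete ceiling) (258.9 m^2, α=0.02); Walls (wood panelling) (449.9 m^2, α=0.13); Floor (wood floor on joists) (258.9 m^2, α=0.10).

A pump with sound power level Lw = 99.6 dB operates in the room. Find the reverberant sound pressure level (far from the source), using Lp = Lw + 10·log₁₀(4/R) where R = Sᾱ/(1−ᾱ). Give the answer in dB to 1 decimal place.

85.7 dB

Σ(Sᵢαᵢ) = 258.9×0.02 + 449.9×0.13 + 258.9×0.10 = 89.555; total area S = 967.7 m^2.
ᾱ = 0.0925, so room constant R = A/(1−ᾱ) = 98.683 m^2.
Lp = Lw + 10 log₁₀(4/R) = 99.6 -13.92 = 85.7 dB.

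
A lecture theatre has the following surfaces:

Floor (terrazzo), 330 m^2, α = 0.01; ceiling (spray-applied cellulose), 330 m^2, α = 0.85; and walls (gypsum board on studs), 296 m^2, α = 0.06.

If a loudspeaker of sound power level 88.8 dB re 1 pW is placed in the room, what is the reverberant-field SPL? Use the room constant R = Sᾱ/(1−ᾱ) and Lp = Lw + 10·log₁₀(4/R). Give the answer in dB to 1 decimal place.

A = 301.560 sabins; S = 956.0 m^2.
ᾱ = 301.560/956.0 = 0.3154; R = Sᾱ/(1−ᾱ) = 301.560/(1−0.3154) = 440.491 m^2.
Lp = 88.8 + 10·log₁₀(4/440.491) = 88.8 + (-20.42) = 68.4 dB.

68.4 dB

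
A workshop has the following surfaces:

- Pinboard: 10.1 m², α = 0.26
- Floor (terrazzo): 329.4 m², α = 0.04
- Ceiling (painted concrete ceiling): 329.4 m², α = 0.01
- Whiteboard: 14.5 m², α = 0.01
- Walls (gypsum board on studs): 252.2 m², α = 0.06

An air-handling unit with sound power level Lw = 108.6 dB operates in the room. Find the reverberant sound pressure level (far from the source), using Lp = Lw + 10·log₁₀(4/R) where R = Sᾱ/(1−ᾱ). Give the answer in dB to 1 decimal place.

99.1 dB

A = 34.373 sabins; S = 935.6 m².
ᾱ = 34.373/935.6 = 0.0367; R = Sᾱ/(1−ᾱ) = 34.373/(1−0.0367) = 35.683 m².
Lp = 108.6 + 10·log₁₀(4/35.683) = 108.6 + (-9.50) = 99.1 dB.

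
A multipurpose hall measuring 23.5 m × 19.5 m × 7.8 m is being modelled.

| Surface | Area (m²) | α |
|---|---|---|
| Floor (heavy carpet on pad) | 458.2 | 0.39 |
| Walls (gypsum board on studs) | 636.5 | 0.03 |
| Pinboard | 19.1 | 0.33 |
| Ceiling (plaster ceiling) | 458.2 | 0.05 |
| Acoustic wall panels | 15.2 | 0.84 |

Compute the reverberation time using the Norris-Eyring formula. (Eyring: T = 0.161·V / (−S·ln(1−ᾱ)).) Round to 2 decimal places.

S = Σ Sᵢ = 1587.2 m².
Σ(Sᵢαᵢ) = 458.2×0.39 + 636.5×0.03 + 19.1×0.33 + 458.2×0.05 + 15.2×0.84 = 239.774.
ᾱ = 239.774 / 1587.2 = 0.1511.
Eyring denominator: −S ln(1−ᾱ) = 260.005.
V = 23.5 × 19.5 × 7.8 = 3574.35 m³.
T = 0.161·V/[−S·ln(1−ᾱ)] = 0.161·3574.35/260.005 = 2.21 s.

2.21 s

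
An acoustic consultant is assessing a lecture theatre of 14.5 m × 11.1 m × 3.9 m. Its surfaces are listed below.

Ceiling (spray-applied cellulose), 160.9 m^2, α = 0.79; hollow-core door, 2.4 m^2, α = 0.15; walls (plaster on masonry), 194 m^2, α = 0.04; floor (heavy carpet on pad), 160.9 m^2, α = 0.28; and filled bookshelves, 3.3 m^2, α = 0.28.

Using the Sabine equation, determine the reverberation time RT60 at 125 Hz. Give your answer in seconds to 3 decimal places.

Equivalent absorption area: A = 160.9×0.79 + 2.4×0.15 + 194×0.04 + 160.9×0.28 + 3.3×0.28 = 181.207 m^2.
Volume V = 14.5 × 11.1 × 3.9 = 627.705 m³.
Sabine: RT60 = 0.161 × 627.705 / 181.207 = 0.558 s.

0.558 seconds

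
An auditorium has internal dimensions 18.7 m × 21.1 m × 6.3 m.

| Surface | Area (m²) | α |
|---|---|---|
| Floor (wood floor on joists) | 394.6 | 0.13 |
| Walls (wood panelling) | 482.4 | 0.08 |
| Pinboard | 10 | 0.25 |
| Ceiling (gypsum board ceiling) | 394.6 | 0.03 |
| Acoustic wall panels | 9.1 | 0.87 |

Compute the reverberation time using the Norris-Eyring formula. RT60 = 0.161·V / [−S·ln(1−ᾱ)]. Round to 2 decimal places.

S = Σ Sᵢ = 1290.7 m².
Absorption A = 394.6×0.13 + 482.4×0.08 + 10×0.25 + 394.6×0.03 + 9.1×0.87 = 112.145 sabins.
ᾱ = 112.145 / 1290.7 = 0.0869.
−S·ln(1−ᾱ) = −1290.7 × ln(1 − 0.0869) = 117.337.
V = 18.7 × 21.1 × 6.3 = 2485.791 m³.
T = 0.161·V/[−S·ln(1−ᾱ)] = 0.161·2485.791/117.337 = 3.41 s.

3.41 s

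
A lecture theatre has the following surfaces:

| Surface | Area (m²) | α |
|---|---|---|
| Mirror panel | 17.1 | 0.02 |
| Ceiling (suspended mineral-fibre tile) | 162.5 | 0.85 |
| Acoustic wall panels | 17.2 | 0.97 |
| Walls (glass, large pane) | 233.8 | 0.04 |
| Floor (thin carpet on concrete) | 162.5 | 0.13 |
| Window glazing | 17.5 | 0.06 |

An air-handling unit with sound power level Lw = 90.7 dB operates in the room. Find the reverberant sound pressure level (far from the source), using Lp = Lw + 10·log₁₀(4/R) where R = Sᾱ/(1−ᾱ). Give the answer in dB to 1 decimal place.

A = 186.678 sabins; S = 610.6 m².
ᾱ = 0.3057, so room constant R = A/(1−ᾱ) = 268.872 m².
Lp = 90.7 + 10·log₁₀(4/268.872) = 90.7 + (-18.27) = 72.4 dB.

72.4 dB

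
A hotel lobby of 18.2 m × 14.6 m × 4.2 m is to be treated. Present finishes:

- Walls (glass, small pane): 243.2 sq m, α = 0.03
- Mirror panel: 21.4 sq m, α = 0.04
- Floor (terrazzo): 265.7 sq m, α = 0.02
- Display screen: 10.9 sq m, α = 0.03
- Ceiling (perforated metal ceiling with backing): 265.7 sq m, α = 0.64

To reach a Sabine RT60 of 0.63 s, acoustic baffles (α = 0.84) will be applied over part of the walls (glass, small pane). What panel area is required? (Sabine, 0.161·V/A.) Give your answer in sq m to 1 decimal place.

125.1

Equivalent absorption area: A₁ = 243.2*0.03 + 21.4*0.04 + 265.7*0.02 + 10.9*0.03 + 265.7*0.64 = 183.841 sq m.
Required A₂ = 0.161·1116.024/0.63 = 285.206 sabins.
ΔA needed = 285.206 − 183.841 = 101.365 sabins.
Each sq m of panel replacing the walls (glass, small pane) adds (0.84 − 0.03) = 0.81 sabins.
Area = ΔA/Δα = 101.365/0.81 = 125.1 sq m.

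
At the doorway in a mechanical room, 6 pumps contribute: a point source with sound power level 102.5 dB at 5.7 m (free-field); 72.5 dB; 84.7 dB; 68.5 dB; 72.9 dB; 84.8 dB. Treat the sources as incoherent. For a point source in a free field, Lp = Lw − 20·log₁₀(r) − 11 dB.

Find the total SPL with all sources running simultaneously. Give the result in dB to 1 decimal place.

88.4 dB

Source at 5.7 m: Lp = 102.5 − 20·log₁₀(5.7) − 11 = 76.4 dB.
Σ 10^(Lᵢ/10) = 6.851e+08.
Back to dB: 10·log₁₀ Σ = 88.4 dB.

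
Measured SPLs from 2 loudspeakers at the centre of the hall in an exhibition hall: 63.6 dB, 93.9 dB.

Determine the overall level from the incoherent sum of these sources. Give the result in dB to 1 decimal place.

93.9 dB

Sum in the linear (power) domain: Σ 10^(Lᵢ/10) = 10^(63.6/10) + 10^(93.9/10) = 2.457e+09.
Combined level = 10 log₁₀(2.457e+09) = 93.9 dB.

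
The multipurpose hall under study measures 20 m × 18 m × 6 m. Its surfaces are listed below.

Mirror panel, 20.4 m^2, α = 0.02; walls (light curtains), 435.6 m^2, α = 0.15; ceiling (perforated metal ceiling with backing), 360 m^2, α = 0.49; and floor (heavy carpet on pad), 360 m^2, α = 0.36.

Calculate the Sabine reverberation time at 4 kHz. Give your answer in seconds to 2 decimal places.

0.94 sec

Summing Sᵢαᵢ: 0.408 + 65.340 + 176.400 + 129.600 → A = 371.748 sabins.
V = 20·18·6 = 2160 m³.
Sabine: RT60 = 0.161 × 2160 / 371.748 = 0.94 s.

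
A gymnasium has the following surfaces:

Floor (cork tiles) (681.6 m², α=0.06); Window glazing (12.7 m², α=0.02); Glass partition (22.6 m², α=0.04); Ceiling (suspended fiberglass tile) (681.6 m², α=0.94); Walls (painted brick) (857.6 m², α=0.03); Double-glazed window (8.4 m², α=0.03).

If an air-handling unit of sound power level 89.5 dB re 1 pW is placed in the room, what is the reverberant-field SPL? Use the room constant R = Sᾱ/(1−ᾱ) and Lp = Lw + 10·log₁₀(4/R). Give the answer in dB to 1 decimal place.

Σ(Sᵢαᵢ) = 681.6×0.06 + 12.7×0.02 + 22.6×0.04 + 681.6×0.94 + 857.6×0.03 + 8.4×0.03 = 708.738; total area S = 2264.5 m².
ᾱ = 0.3130, so room constant R = A/(1−ᾱ) = 1031.642 m².
Lp = 89.5 + 10·log₁₀(4/1031.642) = 89.5 + (-24.11) = 65.4 dB.

65.4 dB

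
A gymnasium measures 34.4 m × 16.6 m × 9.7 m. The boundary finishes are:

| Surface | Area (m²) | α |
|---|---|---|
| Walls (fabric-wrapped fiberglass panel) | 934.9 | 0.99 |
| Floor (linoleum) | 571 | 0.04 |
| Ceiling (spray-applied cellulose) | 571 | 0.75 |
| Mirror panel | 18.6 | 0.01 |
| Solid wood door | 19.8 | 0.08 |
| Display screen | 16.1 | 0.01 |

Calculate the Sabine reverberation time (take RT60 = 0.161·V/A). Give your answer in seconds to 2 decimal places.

0.65 s

Equivalent absorption area: A = 934.9×0.99 + 571×0.04 + 571×0.75 + 18.6×0.01 + 19.8×0.08 + 16.1×0.01 = 1378.572 m².
Volume V = 34.4 × 16.6 × 9.7 = 5539.088 m³.
RT60 = 0.161 · V / A = 0.161 × 5539.088 / 1378.572 = 0.65 s.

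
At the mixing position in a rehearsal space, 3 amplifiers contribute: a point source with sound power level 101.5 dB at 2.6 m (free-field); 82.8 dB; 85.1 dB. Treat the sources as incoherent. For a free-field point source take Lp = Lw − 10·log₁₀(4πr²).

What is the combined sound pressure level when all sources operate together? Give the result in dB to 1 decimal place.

88.3 dB

Source at 2.6 m: Lp = 101.5 − 10·log₁₀(4π·2.6²) = 101.5 − 10·log₁₀(84.949) = 82.2 dB.
Converting to relative power and adding: 10^(82.2/10) + 10^(82.8/10) + 10^(85.1/10) = 6.801e+08.
Combined level = 10 log₁₀(6.801e+08) = 88.3 dB.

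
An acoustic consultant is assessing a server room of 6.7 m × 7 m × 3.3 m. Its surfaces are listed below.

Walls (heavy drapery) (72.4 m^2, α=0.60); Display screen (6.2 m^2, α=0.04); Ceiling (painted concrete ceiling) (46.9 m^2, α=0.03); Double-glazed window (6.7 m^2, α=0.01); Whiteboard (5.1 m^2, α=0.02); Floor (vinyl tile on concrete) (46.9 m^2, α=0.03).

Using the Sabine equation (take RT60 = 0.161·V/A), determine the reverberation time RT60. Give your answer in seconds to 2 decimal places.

A = Σ Sᵢαᵢ = 72.4*0.60 + 6.2*0.04 + 46.9*0.03 + 6.7*0.01 + 5.1*0.02 + 46.9*0.03 = 46.671 sabins.
Volume V = 6.7 × 7 × 3.3 = 154.77 m³.
RT60 = 0.161 · V / A = 0.161 × 154.77 / 46.671 = 0.53 s.

0.53 s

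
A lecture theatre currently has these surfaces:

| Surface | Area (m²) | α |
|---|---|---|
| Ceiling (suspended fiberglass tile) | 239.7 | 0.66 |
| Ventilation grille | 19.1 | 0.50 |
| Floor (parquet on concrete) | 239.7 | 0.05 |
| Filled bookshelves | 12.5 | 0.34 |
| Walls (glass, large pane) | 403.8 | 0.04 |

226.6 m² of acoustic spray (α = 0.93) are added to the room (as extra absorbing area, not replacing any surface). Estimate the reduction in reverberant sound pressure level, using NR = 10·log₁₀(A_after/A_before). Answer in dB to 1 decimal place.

3.1 dB

Total absorption A_before = 239.7·0.66 + 19.1·0.50 + 239.7·0.05 + 12.5·0.34 + 403.8·0.04
  = 158.202 + 9.550 + 11.985 + 4.250 + 16.152 = 200.139 m² sabins.
Added absorption = 226.6 × 0.93 = 210.738 sabins.
A_after = 200.139 + 210.738 = 410.877 sabins.
Reduction = 10 log₁₀(A_after/A_before) = 10 log₁₀(2.0530) = 3.1 dB.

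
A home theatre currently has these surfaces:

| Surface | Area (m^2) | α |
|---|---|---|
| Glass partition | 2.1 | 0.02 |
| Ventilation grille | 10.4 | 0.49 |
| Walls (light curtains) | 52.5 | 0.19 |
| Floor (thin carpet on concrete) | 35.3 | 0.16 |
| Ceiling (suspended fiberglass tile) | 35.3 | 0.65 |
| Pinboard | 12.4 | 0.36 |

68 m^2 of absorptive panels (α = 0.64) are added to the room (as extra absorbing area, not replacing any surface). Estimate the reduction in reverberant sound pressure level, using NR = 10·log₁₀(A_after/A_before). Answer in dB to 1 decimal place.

Equivalent absorption area: A_before = 2.1·0.02 + 10.4·0.49 + 52.5·0.19 + 35.3·0.16 + 35.3·0.65 + 12.4·0.36 = 48.170 m^2.
Added absorption = 68 × 0.64 = 43.520 sabins.
A_after = 48.170 + 43.520 = 91.690 sabins.
Reduction = 10 log₁₀(A_after/A_before) = 10 log₁₀(1.9035) = 2.8 dB.

2.8 dB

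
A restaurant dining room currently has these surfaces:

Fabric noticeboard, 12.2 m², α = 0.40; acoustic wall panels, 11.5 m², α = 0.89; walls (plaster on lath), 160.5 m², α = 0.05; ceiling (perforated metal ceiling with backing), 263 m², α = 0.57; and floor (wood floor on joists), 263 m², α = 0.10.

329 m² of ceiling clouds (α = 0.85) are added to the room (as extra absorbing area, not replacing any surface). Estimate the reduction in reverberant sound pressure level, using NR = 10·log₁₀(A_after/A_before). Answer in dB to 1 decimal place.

3.8 dB

Equivalent absorption area: A_before = 12.2·0.40 + 11.5·0.89 + 160.5·0.05 + 263·0.57 + 263·0.10 = 199.350 m².
Added absorption = 329 × 0.85 = 279.650 sabins.
A_after = 199.350 + 279.650 = 479.000 sabins.
Reduction = 10 log₁₀(A_after/A_before) = 10 log₁₀(2.4028) = 3.8 dB.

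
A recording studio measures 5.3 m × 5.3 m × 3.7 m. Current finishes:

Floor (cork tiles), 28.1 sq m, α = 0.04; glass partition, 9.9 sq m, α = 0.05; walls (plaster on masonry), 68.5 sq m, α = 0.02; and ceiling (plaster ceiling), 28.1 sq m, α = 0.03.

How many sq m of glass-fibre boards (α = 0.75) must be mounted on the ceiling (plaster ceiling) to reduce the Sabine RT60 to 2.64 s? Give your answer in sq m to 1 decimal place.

3.5

Summing Sᵢαᵢ: 1.124 + 0.495 + 1.370 + 0.843 → A₁ = 3.832 sabins.
V = 103.933 m³. Target absorption A₂ = 0.161 × 103.933 / 2.64 = 6.338 sabins.
Absorption to add: 6.338 − 3.832 = 2.506 sabins.
Net gain per sq m: Δα = 0.75 − 0.03 = 0.72.
Area = ΔA/Δα = 2.506/0.72 = 3.5 sq m.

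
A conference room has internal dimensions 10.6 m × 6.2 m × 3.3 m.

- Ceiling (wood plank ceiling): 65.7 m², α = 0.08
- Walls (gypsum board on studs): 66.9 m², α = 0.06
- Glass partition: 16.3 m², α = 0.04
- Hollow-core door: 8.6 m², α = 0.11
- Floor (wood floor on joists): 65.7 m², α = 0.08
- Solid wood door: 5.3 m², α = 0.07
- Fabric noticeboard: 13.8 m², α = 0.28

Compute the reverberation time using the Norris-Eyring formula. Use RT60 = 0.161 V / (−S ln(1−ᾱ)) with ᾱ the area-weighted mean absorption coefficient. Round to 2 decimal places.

S = Σ Sᵢ = 242.3 m².
Absorption A = 65.7·0.08 + 66.9·0.06 + 16.3·0.04 + 8.6·0.11 + 65.7·0.08 + 5.3·0.07 + 13.8·0.28 = 20.359 sabins.
ᾱ = 20.359 / 242.3 = 0.0840.
−S·ln(1−ᾱ) = −242.3 × ln(1 − 0.0840) = 21.259.
V = 10.6 × 6.2 × 3.3 = 216.876 m³.
T = 0.161·V/[−S·ln(1−ᾱ)] = 0.161·216.876/21.259 = 1.64 s.

1.64 s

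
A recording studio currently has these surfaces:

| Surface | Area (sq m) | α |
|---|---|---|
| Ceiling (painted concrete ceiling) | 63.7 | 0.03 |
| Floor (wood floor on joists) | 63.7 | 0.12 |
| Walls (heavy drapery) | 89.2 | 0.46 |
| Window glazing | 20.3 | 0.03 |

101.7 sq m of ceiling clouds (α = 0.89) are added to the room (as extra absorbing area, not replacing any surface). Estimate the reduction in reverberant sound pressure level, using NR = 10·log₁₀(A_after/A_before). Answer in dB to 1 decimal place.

Total absorption A_before = 63.7·0.03 + 63.7·0.12 + 89.2·0.46 + 20.3·0.03
  = 1.911 + 7.644 + 41.032 + 0.609 = 51.196 sq m sabins.
Treatment contributes 101.7·0.89 = 90.513 sabins.
New total A_after = 141.709 sabins.
Reduction = 10 log₁₀(A_after/A_before) = 10 log₁₀(2.7680) = 4.4 dB.

4.4 dB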